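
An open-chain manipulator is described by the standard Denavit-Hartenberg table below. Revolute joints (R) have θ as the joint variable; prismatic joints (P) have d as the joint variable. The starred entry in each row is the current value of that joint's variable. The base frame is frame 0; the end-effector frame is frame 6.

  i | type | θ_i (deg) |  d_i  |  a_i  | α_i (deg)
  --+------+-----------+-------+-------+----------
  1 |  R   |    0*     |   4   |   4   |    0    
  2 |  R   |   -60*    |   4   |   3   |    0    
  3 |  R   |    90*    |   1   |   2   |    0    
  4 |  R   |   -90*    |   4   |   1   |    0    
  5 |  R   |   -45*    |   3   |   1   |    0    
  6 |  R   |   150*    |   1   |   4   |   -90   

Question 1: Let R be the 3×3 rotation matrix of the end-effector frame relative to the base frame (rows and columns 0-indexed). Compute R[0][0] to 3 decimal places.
0.707

End-effector x-axis (col 0 of R) = (0.7071,0.7071,0.0000)
R[0][0] = 0.7071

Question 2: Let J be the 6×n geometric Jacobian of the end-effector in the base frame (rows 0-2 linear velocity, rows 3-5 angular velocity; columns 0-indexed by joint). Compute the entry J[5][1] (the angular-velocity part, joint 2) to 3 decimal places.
axis z_1 = (0.0000,0.0000,1.0000); lever o_n−o_1 = (6.3017,-0.6016,13.0000)
cross product → J_v[:, 1] = (0.6016,6.3017,-0.0000)
J_ω[:, 1] = z_1
entry J[5][1] = 1.0000

1.000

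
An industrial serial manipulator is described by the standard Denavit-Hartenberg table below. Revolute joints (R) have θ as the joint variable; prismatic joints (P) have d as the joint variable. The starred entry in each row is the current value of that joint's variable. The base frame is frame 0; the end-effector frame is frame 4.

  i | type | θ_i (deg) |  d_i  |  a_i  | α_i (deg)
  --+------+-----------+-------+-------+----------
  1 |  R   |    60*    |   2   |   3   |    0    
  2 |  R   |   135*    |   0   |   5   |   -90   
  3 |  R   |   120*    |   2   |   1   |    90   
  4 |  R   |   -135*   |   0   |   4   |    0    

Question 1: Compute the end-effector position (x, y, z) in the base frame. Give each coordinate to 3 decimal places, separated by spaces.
-4.427 1.868 3.583

after link 1: o_1 = (1.5000, 2.5981, 2.0000)
after link 2: o_2 = (-3.3296, 1.3040, 2.0000)
after link 3: o_3 = (-2.3290, -0.4985, 1.1340)
after link 4: o_4 = (-4.4271, 1.8676, 3.5835)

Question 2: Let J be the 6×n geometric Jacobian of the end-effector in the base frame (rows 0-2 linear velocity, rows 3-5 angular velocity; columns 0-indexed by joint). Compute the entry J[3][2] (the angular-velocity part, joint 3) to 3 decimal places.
axis z_2 = (0.2588,-0.9659,0.0000); lever o_n−o_2 = (-1.0975,0.5636,1.5835)
cross product → J_v[:, 2] = (-1.5295,-0.4098,-0.9142)
J_ω[:, 2] = z_2
entry J[3][2] = 0.2588

0.259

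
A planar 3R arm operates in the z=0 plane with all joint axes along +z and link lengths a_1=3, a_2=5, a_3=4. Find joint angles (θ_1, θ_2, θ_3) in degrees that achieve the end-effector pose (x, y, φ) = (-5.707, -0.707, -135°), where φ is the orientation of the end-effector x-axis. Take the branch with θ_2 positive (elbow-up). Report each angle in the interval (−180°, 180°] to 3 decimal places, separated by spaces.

wrist centre = target − a_3·(cos φ, sin φ) = (-2.8786, 2.1214)
cos θ_2 = (12.7866−3²−5²)/(2·3·5) = -0.7071; θ_2 = 135.0004° (elbow-up)
β = atan2(2.1214,-2.8786) = 143.6108°; ψ = atan2(3.5355,-0.5356) = 98.6137°
θ_1 = β − ψ = 44.9971°
θ_3 = φ − θ_1 − θ_2 = 45.0024° (wrapped to (-180°,180°])

44.997 135.000 45.002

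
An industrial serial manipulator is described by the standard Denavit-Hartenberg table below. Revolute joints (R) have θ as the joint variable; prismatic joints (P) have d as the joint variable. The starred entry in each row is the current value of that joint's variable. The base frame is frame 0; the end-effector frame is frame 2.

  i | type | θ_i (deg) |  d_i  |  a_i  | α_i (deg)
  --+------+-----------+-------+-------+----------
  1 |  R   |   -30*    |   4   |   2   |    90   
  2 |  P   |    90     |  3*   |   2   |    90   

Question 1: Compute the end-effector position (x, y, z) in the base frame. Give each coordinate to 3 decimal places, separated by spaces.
0.232 -3.598 6.000

after link 1: o_1 = (1.7321, -1.0000, 4.0000)
after link 2: o_2 = (0.2321, -3.5981, 6.0000)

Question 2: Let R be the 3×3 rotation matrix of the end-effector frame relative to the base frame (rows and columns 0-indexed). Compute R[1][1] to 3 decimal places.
End-effector y-axis (col 1 of R) = (-0.5000,-0.8660,0.0000)
R[1][1] = -0.8660

-0.866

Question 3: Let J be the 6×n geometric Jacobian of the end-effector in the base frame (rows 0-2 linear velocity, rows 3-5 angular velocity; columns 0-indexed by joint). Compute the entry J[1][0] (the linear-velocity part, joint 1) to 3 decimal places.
0.232

axis z_0 = ẑ; lever o_n−o_0 = (0.2321,-3.5981,6.0000)
cross product → J_v[:, 0] = (3.5981,0.2321,-0.0000)
J_ω[:, 0] = z_0
entry J[1][0] = 0.2321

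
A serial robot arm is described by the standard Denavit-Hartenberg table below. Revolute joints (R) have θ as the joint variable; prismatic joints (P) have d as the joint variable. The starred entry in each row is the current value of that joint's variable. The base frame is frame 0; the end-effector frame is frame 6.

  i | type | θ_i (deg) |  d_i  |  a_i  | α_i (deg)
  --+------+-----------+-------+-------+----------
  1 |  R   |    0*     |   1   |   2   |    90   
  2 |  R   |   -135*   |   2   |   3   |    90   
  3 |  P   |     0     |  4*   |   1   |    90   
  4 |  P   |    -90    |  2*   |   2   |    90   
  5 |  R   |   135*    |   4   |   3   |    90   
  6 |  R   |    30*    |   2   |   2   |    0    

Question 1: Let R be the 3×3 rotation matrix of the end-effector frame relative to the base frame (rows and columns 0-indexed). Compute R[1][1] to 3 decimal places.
-0.354

End-effector y-axis (col 1 of R) = (0.8624,-0.3536,0.3624)
R[1][1] = -0.3536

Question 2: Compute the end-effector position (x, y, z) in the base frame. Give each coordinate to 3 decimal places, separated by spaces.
-0.073 4.760 4.487

after link 1: o_1 = (2.0000, 0.0000, 1.0000)
after link 2: o_2 = (-0.1213, -2.0000, -1.1213)
after link 3: o_3 = (-3.6569, -2.0000, 1.0000)
after link 4: o_4 = (-2.2426, 0.0000, -0.4142)
after link 5: o_5 = (-0.9142, 2.1213, 3.9142)
after link 6: o_6 = (-0.0731, 4.7603, 4.4873)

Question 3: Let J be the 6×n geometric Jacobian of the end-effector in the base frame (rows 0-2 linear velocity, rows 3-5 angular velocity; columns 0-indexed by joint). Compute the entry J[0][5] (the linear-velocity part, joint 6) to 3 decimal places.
1.725

axis z_5 = (0.5000,0.7071,-0.5000); lever o_n−o_5 = (0.8411,2.6390,0.5731)
cross product → J_v[:, 5] = (1.7247,-0.7071,0.7247)
J_ω[:, 5] = z_5
entry J[0][5] = 1.7247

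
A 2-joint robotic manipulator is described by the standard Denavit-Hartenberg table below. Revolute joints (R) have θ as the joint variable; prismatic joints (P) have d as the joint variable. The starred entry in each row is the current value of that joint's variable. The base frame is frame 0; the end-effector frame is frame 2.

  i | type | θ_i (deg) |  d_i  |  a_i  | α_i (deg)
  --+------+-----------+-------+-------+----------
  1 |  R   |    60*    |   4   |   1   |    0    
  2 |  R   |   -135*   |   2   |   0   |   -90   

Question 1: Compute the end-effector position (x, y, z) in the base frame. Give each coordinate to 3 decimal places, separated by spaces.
0.500 0.866 6.000

after link 1: o_1 = (0.5000, 0.8660, 4.0000)
after link 2: o_2 = (0.5000, 0.8660, 6.0000)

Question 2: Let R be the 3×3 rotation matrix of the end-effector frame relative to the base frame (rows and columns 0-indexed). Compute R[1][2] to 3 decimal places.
End-effector z-axis (col 2 of R) = (0.9659,0.2588,0.0000)
R[1][2] = 0.2588

0.259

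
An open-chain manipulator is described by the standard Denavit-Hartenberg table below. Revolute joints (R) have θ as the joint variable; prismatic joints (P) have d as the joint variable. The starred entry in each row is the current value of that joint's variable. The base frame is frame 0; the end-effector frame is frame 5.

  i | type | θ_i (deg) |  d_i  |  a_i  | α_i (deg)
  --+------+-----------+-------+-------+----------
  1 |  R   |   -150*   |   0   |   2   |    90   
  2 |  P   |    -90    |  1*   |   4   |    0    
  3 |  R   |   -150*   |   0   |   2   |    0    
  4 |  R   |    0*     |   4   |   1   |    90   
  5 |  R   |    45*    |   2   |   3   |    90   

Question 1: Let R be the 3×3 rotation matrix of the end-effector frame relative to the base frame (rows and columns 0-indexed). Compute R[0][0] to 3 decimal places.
-0.047

End-effector x-axis (col 0 of R) = (-0.0474,0.7891,0.6124)
R[0][0] = -0.0474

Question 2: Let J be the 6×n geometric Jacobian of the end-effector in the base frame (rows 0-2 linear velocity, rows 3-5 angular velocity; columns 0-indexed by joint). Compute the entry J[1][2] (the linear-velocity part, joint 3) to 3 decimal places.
axis z_2 = (-0.5000,0.8660,0.0000); lever o_n−o_2 = (-2.3431,5.7155,5.4352)
cross product → J_v[:, 2] = (4.7070,2.7176,-0.8286)
J_ω[:, 2] = z_2
entry J[1][2] = 2.7176

2.718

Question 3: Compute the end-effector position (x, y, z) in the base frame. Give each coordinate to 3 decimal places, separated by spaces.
after link 1: o_1 = (-1.7321, -1.0000, 0.0000)
after link 2: o_2 = (-2.2321, -0.1340, -4.0000)
after link 3: o_3 = (-1.3660, 0.3660, -2.2679)
after link 4: o_4 = (-2.9330, 4.0801, -1.4019)
after link 5: o_5 = (-4.5751, 5.5815, 1.4352)

-4.575 5.582 1.435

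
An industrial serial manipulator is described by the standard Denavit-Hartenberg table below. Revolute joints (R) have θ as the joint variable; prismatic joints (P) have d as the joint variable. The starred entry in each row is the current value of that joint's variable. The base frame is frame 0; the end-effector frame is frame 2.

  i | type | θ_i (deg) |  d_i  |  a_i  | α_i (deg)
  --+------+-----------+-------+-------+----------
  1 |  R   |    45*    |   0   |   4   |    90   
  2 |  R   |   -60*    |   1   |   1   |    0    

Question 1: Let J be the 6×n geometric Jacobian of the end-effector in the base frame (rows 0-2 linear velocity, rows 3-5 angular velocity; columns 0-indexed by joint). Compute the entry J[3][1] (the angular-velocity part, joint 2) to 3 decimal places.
0.707

axis z_1 = (0.7071,-0.7071,0.0000); lever o_n−o_1 = (1.0607,-0.3536,-0.8660)
cross product → J_v[:, 1] = (0.6124,0.6124,0.5000)
J_ω[:, 1] = z_1
entry J[3][1] = 0.7071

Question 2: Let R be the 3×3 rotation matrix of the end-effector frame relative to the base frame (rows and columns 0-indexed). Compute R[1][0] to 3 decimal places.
End-effector x-axis (col 0 of R) = (0.3536,0.3536,-0.8660)
R[1][0] = 0.3536

0.354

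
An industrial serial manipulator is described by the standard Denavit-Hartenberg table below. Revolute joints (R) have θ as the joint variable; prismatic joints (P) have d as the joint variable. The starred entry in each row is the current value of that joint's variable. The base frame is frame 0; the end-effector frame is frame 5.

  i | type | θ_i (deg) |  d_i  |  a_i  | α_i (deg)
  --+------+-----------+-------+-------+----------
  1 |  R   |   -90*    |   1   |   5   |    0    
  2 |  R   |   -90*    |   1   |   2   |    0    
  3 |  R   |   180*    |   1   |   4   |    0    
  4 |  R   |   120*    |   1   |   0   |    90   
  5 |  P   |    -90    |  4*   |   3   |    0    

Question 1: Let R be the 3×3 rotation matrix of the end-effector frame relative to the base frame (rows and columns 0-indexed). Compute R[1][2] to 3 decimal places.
End-effector z-axis (col 2 of R) = (0.8660,0.5000,0.0000)
R[1][2] = 0.5000

0.500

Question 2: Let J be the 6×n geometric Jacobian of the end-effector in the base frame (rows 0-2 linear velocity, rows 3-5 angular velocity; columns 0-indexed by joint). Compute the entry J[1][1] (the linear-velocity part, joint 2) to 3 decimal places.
axis z_1 = (0.0000,0.0000,1.0000); lever o_n−o_1 = (5.4641,2.0000,0.0000)
cross product → J_v[:, 1] = (-2.0000,5.4641,0.0000)
J_ω[:, 1] = z_1
entry J[1][1] = 5.4641

5.464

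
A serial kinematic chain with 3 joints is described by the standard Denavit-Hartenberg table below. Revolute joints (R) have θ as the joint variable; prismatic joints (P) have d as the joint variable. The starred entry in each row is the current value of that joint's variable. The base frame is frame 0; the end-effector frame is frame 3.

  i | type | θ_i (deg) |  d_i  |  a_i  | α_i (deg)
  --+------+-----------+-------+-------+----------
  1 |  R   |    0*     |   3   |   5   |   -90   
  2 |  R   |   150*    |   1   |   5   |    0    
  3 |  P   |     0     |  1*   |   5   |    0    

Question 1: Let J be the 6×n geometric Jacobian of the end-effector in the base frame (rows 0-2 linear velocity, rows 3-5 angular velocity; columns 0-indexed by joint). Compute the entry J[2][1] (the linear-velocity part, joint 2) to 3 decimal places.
8.660

axis z_1 = (0.0000,1.0000,0.0000); lever o_n−o_1 = (-8.6603,2.0000,-5.0000)
cross product → J_v[:, 1] = (-5.0000,-0.0000,8.6603)
J_ω[:, 1] = z_1
entry J[2][1] = 8.6603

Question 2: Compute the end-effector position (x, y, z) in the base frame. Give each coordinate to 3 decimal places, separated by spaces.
after link 1: o_1 = (5.0000, 0.0000, 3.0000)
after link 2: o_2 = (0.6699, 1.0000, 0.5000)
after link 3: o_3 = (-3.6603, 2.0000, -2.0000)

-3.660 2.000 -2.000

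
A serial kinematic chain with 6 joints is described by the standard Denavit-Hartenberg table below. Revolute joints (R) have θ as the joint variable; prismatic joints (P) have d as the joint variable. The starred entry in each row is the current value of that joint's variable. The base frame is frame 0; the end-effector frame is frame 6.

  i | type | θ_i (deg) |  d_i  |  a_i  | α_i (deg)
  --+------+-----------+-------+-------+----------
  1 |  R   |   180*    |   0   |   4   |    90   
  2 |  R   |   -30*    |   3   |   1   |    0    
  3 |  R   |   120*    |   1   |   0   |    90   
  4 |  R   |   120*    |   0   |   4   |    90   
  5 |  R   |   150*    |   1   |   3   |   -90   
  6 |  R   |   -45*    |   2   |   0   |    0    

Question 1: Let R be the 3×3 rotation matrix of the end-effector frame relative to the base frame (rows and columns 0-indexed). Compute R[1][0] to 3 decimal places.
End-effector x-axis (col 0 of R) = (-0.3536,-0.1768,0.9186)
R[1][0] = -0.1768

-0.177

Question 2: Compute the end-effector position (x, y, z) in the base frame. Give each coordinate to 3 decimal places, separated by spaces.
-4.634 4.848 0.165

after link 1: o_1 = (-4.0000, 0.0000, 0.0000)
after link 2: o_2 = (-4.8660, 3.0000, -0.5000)
after link 3: o_3 = (-4.8660, 4.0000, -0.5000)
after link 4: o_4 = (-4.8660, 7.4641, -2.5000)
after link 5: o_5 = (-6.3660, 5.7141, -0.3349)
after link 6: o_6 = (-4.6340, 4.8481, 0.1651)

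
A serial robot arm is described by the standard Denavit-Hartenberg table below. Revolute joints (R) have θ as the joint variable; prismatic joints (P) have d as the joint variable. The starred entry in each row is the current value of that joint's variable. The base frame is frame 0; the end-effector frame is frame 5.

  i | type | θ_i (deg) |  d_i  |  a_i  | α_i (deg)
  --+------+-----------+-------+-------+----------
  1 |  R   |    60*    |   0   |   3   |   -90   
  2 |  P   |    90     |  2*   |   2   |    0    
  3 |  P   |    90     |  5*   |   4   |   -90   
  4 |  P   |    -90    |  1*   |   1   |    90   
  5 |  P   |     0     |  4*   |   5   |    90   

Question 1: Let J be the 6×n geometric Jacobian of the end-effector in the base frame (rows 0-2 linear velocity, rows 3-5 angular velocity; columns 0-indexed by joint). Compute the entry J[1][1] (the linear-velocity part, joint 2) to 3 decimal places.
prismatic axis z_1 = (-0.8660,0.5000,0.0000)
J_v[:, 1] = z_1; J_ω[:, 1] = (0,0,0)
entry J[1][1] = 0.5000

0.500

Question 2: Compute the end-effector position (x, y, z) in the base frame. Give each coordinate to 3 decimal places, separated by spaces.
after link 1: o_1 = (1.5000, 2.5981, 0.0000)
after link 2: o_2 = (-0.2321, 3.5981, -2.0000)
after link 3: o_3 = (-6.5622, 2.6340, -2.0000)
after link 4: o_4 = (-7.4282, 3.1340, -1.0000)
after link 5: o_5 = (-9.7583, 9.0981, -1.0000)

-9.758 9.098 -1.000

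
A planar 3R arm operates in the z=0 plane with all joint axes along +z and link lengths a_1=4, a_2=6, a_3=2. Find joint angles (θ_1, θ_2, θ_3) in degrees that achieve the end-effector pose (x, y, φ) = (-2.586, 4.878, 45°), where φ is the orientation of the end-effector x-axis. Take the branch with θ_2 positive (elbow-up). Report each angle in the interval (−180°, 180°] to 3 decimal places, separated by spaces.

wrist centre = target − a_3·(cos φ, sin φ) = (-4.0002, 3.4638)
cos θ_2 = (27.9995−4²−6²)/(2·4·6) = -0.5000; θ_2 = 120.0007° (elbow-up)
β = atan2(3.4638,-4.0002) = 139.1107°; ψ = atan2(5.1961,0.9999) = 79.1072°
θ_1 = β − ψ = 60.0035°
θ_3 = φ − θ_1 − θ_2 = -135.0042° (wrapped to (-180°,180°])

60.004 120.001 -135.004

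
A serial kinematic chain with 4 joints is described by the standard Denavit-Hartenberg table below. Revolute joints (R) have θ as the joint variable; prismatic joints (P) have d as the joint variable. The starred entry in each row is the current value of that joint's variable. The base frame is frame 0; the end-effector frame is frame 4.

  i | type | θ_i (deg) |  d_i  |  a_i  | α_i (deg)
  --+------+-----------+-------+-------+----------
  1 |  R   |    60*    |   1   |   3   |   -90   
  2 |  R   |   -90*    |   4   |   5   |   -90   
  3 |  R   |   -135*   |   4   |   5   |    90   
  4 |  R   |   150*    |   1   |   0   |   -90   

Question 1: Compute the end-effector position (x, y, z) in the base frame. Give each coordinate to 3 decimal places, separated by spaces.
-2.414 9.476 1.757

after link 1: o_1 = (1.5000, 2.5981, 1.0000)
after link 2: o_2 = (-1.9641, 4.5981, 6.0000)
after link 3: o_3 = (-3.0260, 9.8299, 2.4645)
after link 4: o_4 = (-2.4136, 9.4764, 1.7574)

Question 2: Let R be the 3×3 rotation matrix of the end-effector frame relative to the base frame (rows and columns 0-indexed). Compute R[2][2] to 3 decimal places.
0.354

End-effector z-axis (col 2 of R) = (-0.1268,-0.9268,0.3536)
R[2][2] = 0.3536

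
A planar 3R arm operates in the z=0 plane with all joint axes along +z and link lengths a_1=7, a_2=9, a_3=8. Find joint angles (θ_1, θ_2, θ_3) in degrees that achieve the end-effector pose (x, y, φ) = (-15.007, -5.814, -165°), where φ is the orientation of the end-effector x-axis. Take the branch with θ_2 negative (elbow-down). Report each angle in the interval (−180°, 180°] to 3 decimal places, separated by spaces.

-80.572 -119.997 35.569

wrist centre = target − a_3·(cos φ, sin φ) = (-7.2796, -3.7434)
cos θ_2 = (67.0059−7²−9²)/(2·7·9) = -0.5000; θ_2 = -119.9969° (elbow-down)
β = atan2(-3.7434,-7.2796) = -152.7860°; ψ = atan2(-7.7945,2.5004) = -72.2141°
θ_1 = β − ψ = -80.5720°
θ_3 = φ − θ_1 − θ_2 = 35.5689° (wrapped to (-180°,180°])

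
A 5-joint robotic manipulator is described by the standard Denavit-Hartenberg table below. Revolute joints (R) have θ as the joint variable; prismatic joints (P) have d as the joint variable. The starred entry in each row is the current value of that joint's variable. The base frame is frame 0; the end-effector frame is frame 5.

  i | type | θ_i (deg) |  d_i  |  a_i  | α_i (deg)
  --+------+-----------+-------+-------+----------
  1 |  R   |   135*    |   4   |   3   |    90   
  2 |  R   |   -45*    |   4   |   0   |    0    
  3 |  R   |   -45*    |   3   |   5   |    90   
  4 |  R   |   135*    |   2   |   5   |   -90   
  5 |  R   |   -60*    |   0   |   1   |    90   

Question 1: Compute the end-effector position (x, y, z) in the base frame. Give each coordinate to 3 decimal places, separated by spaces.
after link 1: o_1 = (-2.1213, 2.1213, 4.0000)
after link 2: o_2 = (0.7071, 4.9497, 4.0000)
after link 3: o_3 = (2.8284, 7.0711, -1.0000)
after link 4: o_4 = (6.7426, 8.1569, 2.5355)
after link 5: o_5 = (7.6050, 7.7945, 2.8891)

7.605 7.794 2.889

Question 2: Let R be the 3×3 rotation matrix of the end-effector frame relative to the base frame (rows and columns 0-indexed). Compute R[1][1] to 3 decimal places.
-0.500

End-effector y-axis (col 1 of R) = (-0.5000,-0.5000,0.7071)
R[1][1] = -0.5000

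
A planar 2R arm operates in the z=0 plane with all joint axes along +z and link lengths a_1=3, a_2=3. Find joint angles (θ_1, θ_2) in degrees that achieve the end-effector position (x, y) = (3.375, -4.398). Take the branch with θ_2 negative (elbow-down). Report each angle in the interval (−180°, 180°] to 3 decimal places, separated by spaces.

-30.009 -44.977

cos θ_2 = (30.7330−3²−3²)/(2·3·3) = 0.7074; θ_2 = -44.9770° (elbow-down)
β = atan2(-4.3980,3.3750) = -52.4976°; ψ = atan2(-2.1205,5.1222) = -22.4885°
θ_1 = β − ψ = -30.0091°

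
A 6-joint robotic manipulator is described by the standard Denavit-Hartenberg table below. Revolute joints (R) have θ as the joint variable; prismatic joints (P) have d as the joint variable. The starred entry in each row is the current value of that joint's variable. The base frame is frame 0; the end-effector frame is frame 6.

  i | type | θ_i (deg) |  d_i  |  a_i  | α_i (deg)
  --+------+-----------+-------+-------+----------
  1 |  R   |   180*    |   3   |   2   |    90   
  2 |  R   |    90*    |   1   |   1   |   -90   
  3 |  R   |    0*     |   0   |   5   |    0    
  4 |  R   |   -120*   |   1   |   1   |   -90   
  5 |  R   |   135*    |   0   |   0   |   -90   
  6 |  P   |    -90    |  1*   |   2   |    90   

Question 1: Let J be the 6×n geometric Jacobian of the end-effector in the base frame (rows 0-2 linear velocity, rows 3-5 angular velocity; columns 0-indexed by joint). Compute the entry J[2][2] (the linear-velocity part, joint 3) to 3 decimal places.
axis z_2 = (1.0000,-0.0000,0.0000); lever o_n−o_2 = (1.7071,1.2537,6.5856)
cross product → J_v[:, 2] = (-0.0000,-6.5856,1.2537)
J_ω[:, 2] = z_2
entry J[2][2] = 1.2537

1.254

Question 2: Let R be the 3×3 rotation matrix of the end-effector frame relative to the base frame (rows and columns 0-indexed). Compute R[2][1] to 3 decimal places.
0.354

End-effector y-axis (col 1 of R) = (0.7071,-0.6124,0.3536)
R[2][1] = 0.3536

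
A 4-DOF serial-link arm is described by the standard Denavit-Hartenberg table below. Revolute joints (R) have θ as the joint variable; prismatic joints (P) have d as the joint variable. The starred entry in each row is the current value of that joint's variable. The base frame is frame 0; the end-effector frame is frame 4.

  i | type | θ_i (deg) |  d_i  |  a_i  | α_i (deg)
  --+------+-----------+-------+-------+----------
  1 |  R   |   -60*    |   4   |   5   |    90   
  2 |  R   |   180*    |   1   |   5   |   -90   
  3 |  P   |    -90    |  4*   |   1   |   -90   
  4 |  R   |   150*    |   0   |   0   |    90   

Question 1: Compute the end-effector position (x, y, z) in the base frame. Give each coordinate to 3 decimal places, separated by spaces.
after link 1: o_1 = (2.5000, -4.3301, 4.0000)
after link 2: o_2 = (-0.8660, -0.5000, 4.0000)
after link 3: o_3 = (-1.7321, -1.0000, 0.0000)
after link 4: o_4 = (-1.7321, -1.0000, 0.0000)

-1.732 -1.000 0.000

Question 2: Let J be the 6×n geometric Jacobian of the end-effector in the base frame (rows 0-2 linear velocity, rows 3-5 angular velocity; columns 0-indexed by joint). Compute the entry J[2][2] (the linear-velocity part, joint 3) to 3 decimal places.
prismatic axis z_2 = (-0.0000,0.0000,-1.0000)
J_v[:, 2] = z_2; J_ω[:, 2] = (0,0,0)
entry J[2][2] = -1.0000

-1.000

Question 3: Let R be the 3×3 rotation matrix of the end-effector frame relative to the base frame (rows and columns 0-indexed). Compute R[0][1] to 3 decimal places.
-0.500

End-effector y-axis (col 1 of R) = (-0.5000,0.8660,0.0000)
R[0][1] = -0.5000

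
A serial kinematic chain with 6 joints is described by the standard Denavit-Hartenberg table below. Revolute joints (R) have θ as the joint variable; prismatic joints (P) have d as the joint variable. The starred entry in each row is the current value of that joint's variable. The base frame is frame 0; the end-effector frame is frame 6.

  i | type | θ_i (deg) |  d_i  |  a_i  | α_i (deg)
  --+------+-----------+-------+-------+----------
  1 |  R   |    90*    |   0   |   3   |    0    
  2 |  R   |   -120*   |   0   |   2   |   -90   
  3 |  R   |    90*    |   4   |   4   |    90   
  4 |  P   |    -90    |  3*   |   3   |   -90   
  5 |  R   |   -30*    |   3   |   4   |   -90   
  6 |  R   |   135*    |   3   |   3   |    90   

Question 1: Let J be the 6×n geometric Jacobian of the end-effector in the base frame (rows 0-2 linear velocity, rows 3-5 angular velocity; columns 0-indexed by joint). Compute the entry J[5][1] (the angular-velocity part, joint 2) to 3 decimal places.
axis z_1 = (0.0000,0.0000,1.0000); lever o_n−o_1 = (1.8301,-3.5127,-4.8787)
cross product → J_v[:, 1] = (3.5127,1.8301,-0.0000)
J_ω[:, 1] = z_1
entry J[5][1] = 1.0000

1.000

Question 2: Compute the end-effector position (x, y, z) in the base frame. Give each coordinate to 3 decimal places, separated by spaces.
after link 1: o_1 = (0.0000, 3.0000, 0.0000)
after link 2: o_2 = (1.7321, 2.0000, 0.0000)
after link 3: o_3 = (3.7321, 5.4641, -4.0000)
after link 4: o_4 = (4.8301, 1.3660, -4.0000)
after link 5: o_5 = (4.8301, -2.6340, -7.0000)
after link 6: o_6 = (1.8301, -0.5127, -4.8787)

1.830 -0.513 -4.879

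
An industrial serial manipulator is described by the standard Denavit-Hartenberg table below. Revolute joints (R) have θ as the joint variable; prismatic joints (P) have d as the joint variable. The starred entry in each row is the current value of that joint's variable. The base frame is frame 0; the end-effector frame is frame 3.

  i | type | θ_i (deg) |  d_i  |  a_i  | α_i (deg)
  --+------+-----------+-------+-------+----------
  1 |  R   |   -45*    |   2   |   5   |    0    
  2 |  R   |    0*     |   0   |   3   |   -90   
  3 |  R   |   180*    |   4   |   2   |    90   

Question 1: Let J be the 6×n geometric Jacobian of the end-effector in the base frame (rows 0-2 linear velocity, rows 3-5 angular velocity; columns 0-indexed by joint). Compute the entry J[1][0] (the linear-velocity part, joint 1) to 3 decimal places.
7.071

axis z_0 = ẑ; lever o_n−o_0 = (7.0711,-1.4142,2.0000)
cross product → J_v[:, 0] = (1.4142,7.0711,-0.0000)
J_ω[:, 0] = z_0
entry J[1][0] = 7.0711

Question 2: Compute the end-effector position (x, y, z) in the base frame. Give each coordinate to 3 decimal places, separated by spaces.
7.071 -1.414 2.000

after link 1: o_1 = (3.5355, -3.5355, 2.0000)
after link 2: o_2 = (5.6569, -5.6569, 2.0000)
after link 3: o_3 = (7.0711, -1.4142, 2.0000)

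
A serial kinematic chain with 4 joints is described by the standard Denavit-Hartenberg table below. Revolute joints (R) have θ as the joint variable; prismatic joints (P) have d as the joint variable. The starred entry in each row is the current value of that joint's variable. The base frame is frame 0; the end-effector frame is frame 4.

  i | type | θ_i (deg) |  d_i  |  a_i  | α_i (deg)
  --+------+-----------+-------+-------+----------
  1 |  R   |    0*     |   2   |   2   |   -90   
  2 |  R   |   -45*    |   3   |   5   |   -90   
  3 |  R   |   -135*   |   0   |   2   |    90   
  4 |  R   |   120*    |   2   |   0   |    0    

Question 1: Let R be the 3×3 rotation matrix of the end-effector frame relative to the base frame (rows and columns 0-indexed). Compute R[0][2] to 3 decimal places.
End-effector z-axis (col 2 of R) = (-0.5000,-0.7071,-0.5000)
R[0][2] = -0.5000

-0.500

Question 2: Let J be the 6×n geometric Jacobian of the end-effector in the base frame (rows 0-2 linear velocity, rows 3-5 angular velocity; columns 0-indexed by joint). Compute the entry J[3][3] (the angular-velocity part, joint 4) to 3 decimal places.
axis z_3 = (-0.5000,-0.7071,-0.5000); lever o_n−o_3 = (-1.0000,-1.4142,-1.0000)
cross product → J_v[:, 3] = (-0.0000,0.0000,0.0000)
J_ω[:, 3] = z_3
entry J[3][3] = -0.5000

-0.500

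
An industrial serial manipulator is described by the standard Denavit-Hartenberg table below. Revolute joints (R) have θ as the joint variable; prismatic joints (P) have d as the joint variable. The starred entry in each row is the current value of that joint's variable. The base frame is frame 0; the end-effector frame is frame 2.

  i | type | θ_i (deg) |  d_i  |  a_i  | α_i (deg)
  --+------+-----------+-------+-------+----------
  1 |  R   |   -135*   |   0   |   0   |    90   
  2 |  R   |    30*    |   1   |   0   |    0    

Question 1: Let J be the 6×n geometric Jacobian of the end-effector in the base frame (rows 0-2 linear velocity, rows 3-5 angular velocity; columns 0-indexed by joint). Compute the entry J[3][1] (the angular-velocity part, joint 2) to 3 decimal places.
-0.707

axis z_1 = (-0.7071,0.7071,0.0000); lever o_n−o_1 = (-0.7071,0.7071,0.0000)
cross product → J_v[:, 1] = (0.0000,0.0000,0.0000)
J_ω[:, 1] = z_1
entry J[3][1] = -0.7071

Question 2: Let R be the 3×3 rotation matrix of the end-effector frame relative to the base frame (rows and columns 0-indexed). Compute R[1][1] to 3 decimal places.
End-effector y-axis (col 1 of R) = (0.3536,0.3536,0.8660)
R[1][1] = 0.3536

0.354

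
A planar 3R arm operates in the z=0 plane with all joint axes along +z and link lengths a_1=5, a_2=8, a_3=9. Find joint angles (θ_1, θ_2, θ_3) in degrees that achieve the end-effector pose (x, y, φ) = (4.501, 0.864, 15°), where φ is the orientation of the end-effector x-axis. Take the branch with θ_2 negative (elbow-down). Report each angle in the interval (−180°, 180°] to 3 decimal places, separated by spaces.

wrist centre = target − a_3·(cos φ, sin φ) = (-4.1923, -1.4654)
cos θ_2 = (19.7230−5²−8²)/(2·5·8) = -0.8660; θ_2 = -149.9928° (elbow-down)
β = atan2(-1.4654,-4.1923) = -160.7336°; ψ = atan2(-4.0009,-1.9277) = -115.7258°
θ_1 = β − ψ = -45.0079°
θ_3 = φ − θ_1 − θ_2 = -149.9993° (wrapped to (-180°,180°])

-45.008 -149.993 -149.999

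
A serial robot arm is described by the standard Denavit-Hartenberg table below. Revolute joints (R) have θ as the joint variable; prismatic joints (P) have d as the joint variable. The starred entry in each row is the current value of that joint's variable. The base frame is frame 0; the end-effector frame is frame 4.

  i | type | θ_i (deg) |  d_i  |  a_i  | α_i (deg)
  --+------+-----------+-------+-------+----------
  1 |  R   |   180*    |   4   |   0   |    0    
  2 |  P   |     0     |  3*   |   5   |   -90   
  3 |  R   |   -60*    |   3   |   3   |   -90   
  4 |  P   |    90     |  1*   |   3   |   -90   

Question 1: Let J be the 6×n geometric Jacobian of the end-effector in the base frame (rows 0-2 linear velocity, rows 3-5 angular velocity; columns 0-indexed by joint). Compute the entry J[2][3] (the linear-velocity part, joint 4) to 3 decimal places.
-0.500

prismatic axis z_3 = (-0.8660,0.0000,-0.5000)
J_v[:, 3] = z_3; J_ω[:, 3] = (0,0,0)
entry J[2][3] = -0.5000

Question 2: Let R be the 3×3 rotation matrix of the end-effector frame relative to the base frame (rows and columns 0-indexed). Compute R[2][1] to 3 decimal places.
0.500

End-effector y-axis (col 1 of R) = (0.8660,-0.0000,0.5000)
R[2][1] = 0.5000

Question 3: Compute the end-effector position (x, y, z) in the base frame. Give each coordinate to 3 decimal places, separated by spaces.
after link 1: o_1 = (0.0000, 0.0000, 4.0000)
after link 2: o_2 = (-5.0000, 0.0000, 7.0000)
after link 3: o_3 = (-6.5000, -3.0000, 9.5981)
after link 4: o_4 = (-7.3660, 0.0000, 9.0981)

-7.366 0.000 9.098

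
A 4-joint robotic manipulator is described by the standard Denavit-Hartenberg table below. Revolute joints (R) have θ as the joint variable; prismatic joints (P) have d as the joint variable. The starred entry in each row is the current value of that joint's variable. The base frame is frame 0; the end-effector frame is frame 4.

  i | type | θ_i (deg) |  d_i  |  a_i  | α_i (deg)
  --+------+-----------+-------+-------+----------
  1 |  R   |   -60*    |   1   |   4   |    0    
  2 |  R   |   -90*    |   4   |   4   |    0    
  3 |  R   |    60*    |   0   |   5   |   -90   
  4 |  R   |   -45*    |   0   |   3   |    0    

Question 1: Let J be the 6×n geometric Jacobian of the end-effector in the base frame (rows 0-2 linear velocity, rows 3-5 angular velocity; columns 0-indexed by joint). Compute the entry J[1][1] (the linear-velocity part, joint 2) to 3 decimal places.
axis z_1 = (0.0000,0.0000,1.0000); lever o_n−o_1 = (-3.4641,-9.1213,6.1213)
cross product → J_v[:, 1] = (9.1213,-3.4641,0.0000)
J_ω[:, 1] = z_1
entry J[1][1] = -3.4641

-3.464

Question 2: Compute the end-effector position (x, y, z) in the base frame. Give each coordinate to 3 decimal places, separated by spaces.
-1.464 -12.585 7.121

after link 1: o_1 = (2.0000, -3.4641, 1.0000)
after link 2: o_2 = (-1.4641, -5.4641, 5.0000)
after link 3: o_3 = (-1.4641, -10.4641, 5.0000)
after link 4: o_4 = (-1.4641, -12.5854, 7.1213)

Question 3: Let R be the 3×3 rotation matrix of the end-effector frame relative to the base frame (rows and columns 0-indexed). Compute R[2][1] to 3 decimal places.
-0.707

End-effector y-axis (col 1 of R) = (0.0000,-0.7071,-0.7071)
R[2][1] = -0.7071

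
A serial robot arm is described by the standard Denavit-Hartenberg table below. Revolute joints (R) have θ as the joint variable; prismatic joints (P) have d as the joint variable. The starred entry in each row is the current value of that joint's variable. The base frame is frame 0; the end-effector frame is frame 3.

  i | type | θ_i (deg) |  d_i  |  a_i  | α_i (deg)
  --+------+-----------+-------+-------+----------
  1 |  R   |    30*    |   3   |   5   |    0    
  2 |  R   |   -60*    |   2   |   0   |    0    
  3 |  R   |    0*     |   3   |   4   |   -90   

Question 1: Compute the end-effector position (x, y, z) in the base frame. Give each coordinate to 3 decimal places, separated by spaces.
7.794 0.500 8.000

after link 1: o_1 = (4.3301, 2.5000, 3.0000)
after link 2: o_2 = (4.3301, 2.5000, 5.0000)
after link 3: o_3 = (7.7942, 0.5000, 8.0000)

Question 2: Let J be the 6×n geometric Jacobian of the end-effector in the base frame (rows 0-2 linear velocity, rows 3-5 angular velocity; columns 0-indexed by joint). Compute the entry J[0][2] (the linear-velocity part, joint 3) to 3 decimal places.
axis z_2 = (0.0000,0.0000,1.0000); lever o_n−o_2 = (3.4641,-2.0000,3.0000)
cross product → J_v[:, 2] = (2.0000,3.4641,-0.0000)
J_ω[:, 2] = z_2
entry J[0][2] = 2.0000

2.000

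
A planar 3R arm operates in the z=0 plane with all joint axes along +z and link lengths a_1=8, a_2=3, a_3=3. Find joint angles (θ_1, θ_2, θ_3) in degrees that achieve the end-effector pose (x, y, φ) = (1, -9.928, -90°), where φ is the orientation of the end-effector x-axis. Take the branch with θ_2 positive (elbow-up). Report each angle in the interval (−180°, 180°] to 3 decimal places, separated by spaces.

wrist centre = target − a_3·(cos φ, sin φ) = (1.0000, -6.9280)
cos θ_2 = (48.9972−8²−3²)/(2·8·3) = -0.5001; θ_2 = 120.0039° (elbow-up)
β = atan2(-6.9280,1.0000) = -81.7866°; ψ = atan2(2.5980,6.4998) = 21.7866°
θ_1 = β − ψ = -103.5731°
θ_3 = φ − θ_1 − θ_2 = -106.4308° (wrapped to (-180°,180°])

-103.573 120.004 -106.431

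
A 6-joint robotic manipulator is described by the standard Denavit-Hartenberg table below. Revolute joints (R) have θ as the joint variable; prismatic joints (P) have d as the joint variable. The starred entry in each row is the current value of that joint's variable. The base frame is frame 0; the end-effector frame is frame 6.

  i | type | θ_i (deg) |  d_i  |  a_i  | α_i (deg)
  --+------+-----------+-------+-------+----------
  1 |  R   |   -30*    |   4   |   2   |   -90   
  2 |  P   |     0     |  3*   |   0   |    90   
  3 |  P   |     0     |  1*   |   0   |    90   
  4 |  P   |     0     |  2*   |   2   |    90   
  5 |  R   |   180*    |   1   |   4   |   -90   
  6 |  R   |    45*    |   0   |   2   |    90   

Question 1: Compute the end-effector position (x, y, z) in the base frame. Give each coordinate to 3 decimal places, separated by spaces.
-0.725 1.573 5.414

after link 1: o_1 = (1.7321, -1.0000, 4.0000)
after link 2: o_2 = (3.2321, 1.5981, 4.0000)
after link 3: o_3 = (3.2321, 1.5981, 5.0000)
after link 4: o_4 = (3.9641, -1.1340, 5.0000)
after link 5: o_5 = (0.5000, 0.8660, 4.0000)
after link 6: o_6 = (-0.7247, 1.5731, 5.4142)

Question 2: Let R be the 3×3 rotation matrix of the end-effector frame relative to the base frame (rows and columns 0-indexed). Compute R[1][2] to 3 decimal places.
End-effector z-axis (col 2 of R) = (-0.6124,0.3536,-0.7071)
R[1][2] = 0.3536

0.354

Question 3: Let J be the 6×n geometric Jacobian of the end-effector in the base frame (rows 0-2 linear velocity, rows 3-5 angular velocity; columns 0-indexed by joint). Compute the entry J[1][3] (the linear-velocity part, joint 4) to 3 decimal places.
prismatic axis z_3 = (-0.5000,-0.8660,0.0000)
J_v[:, 3] = z_3; J_ω[:, 3] = (0,0,0)
entry J[1][3] = -0.8660

-0.866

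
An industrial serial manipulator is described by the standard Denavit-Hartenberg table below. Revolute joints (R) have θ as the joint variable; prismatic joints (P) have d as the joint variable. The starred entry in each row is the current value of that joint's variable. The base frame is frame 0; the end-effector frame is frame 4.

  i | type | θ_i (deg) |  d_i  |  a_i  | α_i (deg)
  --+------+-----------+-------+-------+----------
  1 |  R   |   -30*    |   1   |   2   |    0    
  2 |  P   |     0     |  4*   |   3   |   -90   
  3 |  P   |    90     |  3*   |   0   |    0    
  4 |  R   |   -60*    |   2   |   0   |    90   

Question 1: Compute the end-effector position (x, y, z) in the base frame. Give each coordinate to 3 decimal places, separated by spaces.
6.830 1.830 5.000

after link 1: o_1 = (1.7321, -1.0000, 1.0000)
after link 2: o_2 = (4.3301, -2.5000, 5.0000)
after link 3: o_3 = (5.8301, 0.0981, 5.0000)
after link 4: o_4 = (6.8301, 1.8301, 5.0000)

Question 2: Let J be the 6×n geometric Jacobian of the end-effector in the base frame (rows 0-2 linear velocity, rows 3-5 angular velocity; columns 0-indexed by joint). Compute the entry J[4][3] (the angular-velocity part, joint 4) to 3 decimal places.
axis z_3 = (0.5000,0.8660,0.0000); lever o_n−o_3 = (1.0000,1.7321,0.0000)
cross product → J_v[:, 3] = (-0.0000,0.0000,-0.0000)
J_ω[:, 3] = z_3
entry J[4][3] = 0.8660

0.866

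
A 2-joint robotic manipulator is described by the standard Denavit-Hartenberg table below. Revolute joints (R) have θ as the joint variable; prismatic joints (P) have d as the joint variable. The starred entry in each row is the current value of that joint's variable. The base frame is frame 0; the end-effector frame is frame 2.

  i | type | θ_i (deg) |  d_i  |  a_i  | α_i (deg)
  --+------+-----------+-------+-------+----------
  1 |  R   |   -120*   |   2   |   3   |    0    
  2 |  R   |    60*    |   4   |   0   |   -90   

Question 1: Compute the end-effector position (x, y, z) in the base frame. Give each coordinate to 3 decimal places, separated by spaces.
-1.500 -2.598 6.000

after link 1: o_1 = (-1.5000, -2.5981, 2.0000)
after link 2: o_2 = (-1.5000, -2.5981, 6.0000)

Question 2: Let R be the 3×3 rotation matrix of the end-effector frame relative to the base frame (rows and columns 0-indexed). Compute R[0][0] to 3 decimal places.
End-effector x-axis (col 0 of R) = (0.5000,-0.8660,0.0000)
R[0][0] = 0.5000

0.500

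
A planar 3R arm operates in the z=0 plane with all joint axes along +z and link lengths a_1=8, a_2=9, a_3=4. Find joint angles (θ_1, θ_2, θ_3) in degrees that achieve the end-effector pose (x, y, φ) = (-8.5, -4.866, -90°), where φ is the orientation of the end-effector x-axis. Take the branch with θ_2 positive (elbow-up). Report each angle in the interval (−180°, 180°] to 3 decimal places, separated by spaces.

120.000 120.000 30.000

wrist centre = target − a_3·(cos φ, sin φ) = (-8.5000, -0.8660)
cos θ_2 = (73.0000−8²−9²)/(2·8·9) = -0.5000; θ_2 = 120.0000° (elbow-up)
β = atan2(-0.8660,-8.5000) = -174.1826°; ψ = atan2(7.7942,3.5000) = 65.8175°
θ_1 = β − ψ = -240.0002°
θ_3 = φ − θ_1 − θ_2 = 30.0002° (wrapped to (-180°,180°])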